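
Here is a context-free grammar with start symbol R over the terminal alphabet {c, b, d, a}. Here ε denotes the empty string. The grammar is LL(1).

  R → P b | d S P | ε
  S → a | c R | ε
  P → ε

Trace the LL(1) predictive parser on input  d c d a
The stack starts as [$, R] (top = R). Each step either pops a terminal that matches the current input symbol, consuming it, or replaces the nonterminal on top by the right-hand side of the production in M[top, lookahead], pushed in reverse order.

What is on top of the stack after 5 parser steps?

d

     Stack    Input      Action
  1  $ R      d c d a $  expand R → d S P
  2  $ P S d  d c d a $  match d
  3  $ P S    c d a $    expand S → c R
  4  $ P R c  c d a $    match c
  5  $ P R    d a $      expand R → d S P
Stack after step 5: $ P P S d (top = d).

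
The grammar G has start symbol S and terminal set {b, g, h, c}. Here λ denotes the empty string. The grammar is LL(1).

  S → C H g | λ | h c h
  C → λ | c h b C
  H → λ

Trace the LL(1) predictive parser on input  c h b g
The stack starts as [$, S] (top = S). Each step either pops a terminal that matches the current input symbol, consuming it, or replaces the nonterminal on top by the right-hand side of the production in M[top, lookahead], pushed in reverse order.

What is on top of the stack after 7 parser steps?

step 1: stack=$ S  input=c h b g $  — expand S → C H g
step 2: stack=$ g H C  input=c h b g $  — expand C → c h b C
step 3: stack=$ g H C b h c  input=c h b g $  — match c
step 4: stack=$ g H C b h  input=h b g $  — match h
step 5: stack=$ g H C b  input=b g $  — match b
step 6: stack=$ g H C  input=g $  — expand C → λ
step 7: stack=$ g H  input=g $  — expand H → λ
Stack after step 7: $ g (top = g).

g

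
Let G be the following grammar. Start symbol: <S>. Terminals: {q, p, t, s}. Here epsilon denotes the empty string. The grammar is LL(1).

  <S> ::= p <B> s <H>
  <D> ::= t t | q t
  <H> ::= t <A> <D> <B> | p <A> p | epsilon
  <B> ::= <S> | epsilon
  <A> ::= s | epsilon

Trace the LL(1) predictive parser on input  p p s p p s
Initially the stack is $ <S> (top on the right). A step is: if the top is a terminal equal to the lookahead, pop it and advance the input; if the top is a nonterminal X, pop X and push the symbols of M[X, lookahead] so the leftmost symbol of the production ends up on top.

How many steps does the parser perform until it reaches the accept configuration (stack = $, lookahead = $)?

13

      Stack                Input          Action
   1  $ <S>                p p s p p s $  expand <S> ::= p <B> s <H>
   2  $ <H> s <B> p        p p s p p s $  match p
   3  $ <H> s <B>          p s p p s $    expand <B> ::= <S>
   4  $ <H> s <S>          p s p p s $    expand <S> ::= p <B> s <H>
   5  $ <H> s <H> s <B> p  p s p p s $    match p
   6  $ <H> s <H> s <B>    s p p s $      expand <B> ::= epsilon
   7  $ <H> s <H> s        s p p s $      match s
   8  $ <H> s <H>          p p s $        expand <H> ::= p <A> p
   9  $ <H> s p <A> p      p p s $        match p
  10  $ <H> s p <A>        p s $          expand <A> ::= epsilon
  11  $ <H> s p            p s $          match p
  12  $ <H> s              s $            match s
  13  $ <H>                $              expand <H> ::= epsilon
Accept reached after 13 steps.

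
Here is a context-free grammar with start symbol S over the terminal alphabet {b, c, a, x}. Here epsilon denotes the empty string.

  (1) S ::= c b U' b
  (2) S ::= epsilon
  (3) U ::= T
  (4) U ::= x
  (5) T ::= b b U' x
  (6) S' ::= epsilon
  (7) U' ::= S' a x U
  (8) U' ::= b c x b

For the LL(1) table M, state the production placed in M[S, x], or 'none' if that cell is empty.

FIRST(S) = {epsilon, c}
FIRST(T) = {b}
FIRST(S') = {epsilon}
FIRST(U) = {b, x}  (via T)
FIRST(U') = {a, b}  (via S' a x U)
FOLLOW(S) includes $ since S is the start symbol.
FOLLOW(S): S appears on no right-hand side. Thus FOLLOW(S) = {$}.
For S ::= c b U' b: FIRST(c b U' b) = {c}, so it goes in M[S, t] for t ∈ {c}.
For S ::= epsilon: FIRST(epsilon) = {epsilon}, so it goes in M[S, t] for t ∈ {}; since epsilon ∈ FIRST, also for every t ∈ FOLLOW(S) = {$}.
None of these place a production in M[S, x].

none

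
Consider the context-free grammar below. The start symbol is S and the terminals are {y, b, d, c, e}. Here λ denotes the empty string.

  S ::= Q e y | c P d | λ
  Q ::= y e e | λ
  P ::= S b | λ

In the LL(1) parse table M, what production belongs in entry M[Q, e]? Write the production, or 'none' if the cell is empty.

FIRST(Q) = {λ, y}
FIRST(S) = {λ, c, e, y}  (via Q e y)
FIRST(P) = {λ, b, c, e, y}  (via S b)
FOLLOW(S) includes $ since S is the start symbol.
FOLLOW(Q): in S::=Q e y, Q is followed by e y with FIRST {e}. Thus FOLLOW(Q) = {e}.
For Q ::= y e e: FIRST(y e e) = {y}, so it goes in M[Q, t] for t ∈ {y}.
For Q ::= λ: FIRST(λ) = {λ}, so it goes in M[Q, t] for t ∈ {}; since λ ∈ FIRST, also for every t ∈ FOLLOW(Q) = {e}.

Q ::= λ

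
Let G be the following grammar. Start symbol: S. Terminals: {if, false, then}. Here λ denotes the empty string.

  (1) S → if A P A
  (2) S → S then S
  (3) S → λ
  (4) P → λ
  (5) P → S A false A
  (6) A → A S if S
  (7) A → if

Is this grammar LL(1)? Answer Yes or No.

No

FIRST(S) = {λ, if, then}
FIRST(P) = {λ, if, then}
FIRST(A) = {if}
FOLLOW(S) = {$, false, if, then}
FOLLOW(P) = {if}
FOLLOW(A) = {$, false, if, then}
Cell M[A, if] receives both A → A S if S and A → if — the grammar is not LL(1).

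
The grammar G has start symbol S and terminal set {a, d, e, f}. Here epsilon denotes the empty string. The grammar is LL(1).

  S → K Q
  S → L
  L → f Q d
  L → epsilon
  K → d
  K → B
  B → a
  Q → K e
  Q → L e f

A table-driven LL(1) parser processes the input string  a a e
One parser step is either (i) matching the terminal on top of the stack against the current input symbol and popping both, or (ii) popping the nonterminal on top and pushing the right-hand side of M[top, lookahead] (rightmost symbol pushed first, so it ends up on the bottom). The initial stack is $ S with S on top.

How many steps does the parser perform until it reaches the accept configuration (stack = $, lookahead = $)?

step 1: stack=$ S  input=a a e $  — expand S → K Q
step 2: stack=$ Q K  input=a a e $  — expand K → B
step 3: stack=$ Q B  input=a a e $  — expand B → a
step 4: stack=$ Q a  input=a a e $  — match a
step 5: stack=$ Q  input=a e $  — expand Q → K e
step 6: stack=$ e K  input=a e $  — expand K → B
step 7: stack=$ e B  input=a e $  — expand B → a
step 8: stack=$ e a  input=a e $  — match a
step 9: stack=$ e  input=e $  — match e
Accept reached after 9 steps.

9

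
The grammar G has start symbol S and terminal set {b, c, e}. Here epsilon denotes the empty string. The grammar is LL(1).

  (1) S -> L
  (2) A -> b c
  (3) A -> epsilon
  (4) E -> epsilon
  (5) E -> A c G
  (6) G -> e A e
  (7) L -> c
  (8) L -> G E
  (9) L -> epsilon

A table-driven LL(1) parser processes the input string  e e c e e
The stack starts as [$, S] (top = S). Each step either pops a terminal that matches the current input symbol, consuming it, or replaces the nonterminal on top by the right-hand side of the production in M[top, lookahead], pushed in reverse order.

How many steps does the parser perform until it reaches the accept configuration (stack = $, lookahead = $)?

      Stack      Input        Action
   1  $ S        e e c e e $  expand S -> L
   2  $ L        e e c e e $  expand L -> G E
   3  $ E G      e e c e e $  expand G -> e A e
   4  $ E e A e  e e c e e $  match e
   5  $ E e A    e c e e $    expand A -> epsilon
   6  $ E e      e c e e $    match e
   7  $ E        c e e $      expand E -> A c G
   8  $ G c A    c e e $      expand A -> epsilon
   9  $ G c      c e e $      match c
  10  $ G        e e $        expand G -> e A e
  11  $ e A e    e e $        match e
  12  $ e A      e $          expand A -> epsilon
  13  $ e        e $          match e
Accept reached after 13 steps.

13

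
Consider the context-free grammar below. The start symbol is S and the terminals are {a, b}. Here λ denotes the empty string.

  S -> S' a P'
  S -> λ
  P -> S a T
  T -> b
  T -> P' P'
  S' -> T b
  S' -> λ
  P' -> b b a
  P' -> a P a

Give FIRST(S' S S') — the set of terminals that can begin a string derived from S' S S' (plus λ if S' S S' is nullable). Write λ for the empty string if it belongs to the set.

{λ, a, b}

FIRST(P'): from P'->b b a we get {b}; from P'->a P a we get {a}. So FIRST(P') = {a, b}.
FIRST(T): from T->b we get {b}; from T->P' P' we get {a, b}. So FIRST(T) = {a, b}.
FIRST(S'): from S'->T b we get {a, b}; from S'->λ we get {λ}. So FIRST(S') = {λ, a, b}.
FIRST(S): from S->S' a P' we get {a, b}; from S->λ we get {λ}. So FIRST(S) = {λ, a, b}.
FIRST(P): from P->S a T we get {a, b}. So FIRST(P) = {a, b}.
FIRST(S' S S'): take FIRST of each symbol in turn, carrying on past any symbol whose FIRST contains λ; result {λ, a, b}.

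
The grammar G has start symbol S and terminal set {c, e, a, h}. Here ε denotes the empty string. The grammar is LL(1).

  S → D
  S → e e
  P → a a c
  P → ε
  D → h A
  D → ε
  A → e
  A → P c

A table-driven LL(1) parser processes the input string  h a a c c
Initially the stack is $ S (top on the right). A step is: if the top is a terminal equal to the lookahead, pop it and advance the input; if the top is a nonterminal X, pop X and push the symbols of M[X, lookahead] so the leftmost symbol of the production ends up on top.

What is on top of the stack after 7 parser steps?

     Stack      Input        Action
  1  $ S        h a a c c $  expand S → D
  2  $ D        h a a c c $  expand D → h A
  3  $ A h      h a a c c $  match h
  4  $ A        a a c c $    expand A → P c
  5  $ c P      a a c c $    expand P → a a c
  6  $ c c a a  a a c c $    match a
  7  $ c c a    a c c $      match a
Stack after step 7: $ c c (top = c).

c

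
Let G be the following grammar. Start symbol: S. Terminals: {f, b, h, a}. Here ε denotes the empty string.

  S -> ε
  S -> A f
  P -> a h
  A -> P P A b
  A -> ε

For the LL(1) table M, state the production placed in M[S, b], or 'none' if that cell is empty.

FIRST(P): from P->a h we get {a}. So FIRST(P) = {a}.
FIRST(A): from A->P P A b we get {a}; from A->ε we get {ε}. So FIRST(A) = {ε, a}.
FIRST(S): from S->ε we get {ε}; from S->A f we get {a, f}. So FIRST(S) = {ε, a, f}.
FOLLOW(S) includes $ since S is the start symbol.
FOLLOW(S): S appears on no right-hand side. Thus FOLLOW(S) = {$}.
For S -> ε: FIRST(ε) = {ε}, so it goes in M[S, t] for t ∈ {}; since ε ∈ FIRST, also for every t ∈ FOLLOW(S) = {$}.
For S -> A f: FIRST(A f) = {a, f}, so it goes in M[S, t] for t ∈ {a, f}.
None of these place a production in M[S, b].

none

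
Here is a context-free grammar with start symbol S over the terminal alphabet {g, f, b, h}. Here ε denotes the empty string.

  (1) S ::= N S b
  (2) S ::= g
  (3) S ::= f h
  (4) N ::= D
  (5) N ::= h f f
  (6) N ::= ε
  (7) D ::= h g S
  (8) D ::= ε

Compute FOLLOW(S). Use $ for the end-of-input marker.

FIRST(D): from D::=h g S we get {h}; from D::=ε we get {ε}. So FIRST(D) = {ε, h}.
FIRST(N): from N::=D we get {ε, h}; from N::=h f f we get {h}; from N::=ε we get {ε}. So FIRST(N) = {ε, h}.
FIRST(S): from S::=N S b we get {f, g, h}; from S::=g we get {g}; from S::=f h we get {f}. So FIRST(S) = {f, g, h}.
FOLLOW(S) includes $ since S is the start symbol.
FOLLOW(N): in S::=N S b, N is followed by S b with FIRST {f, g, h}. Thus FOLLOW(N) = {f, g, h}.
FOLLOW(D): in N::=D, the suffix after D is empty, so FOLLOW(D) ⊇ FOLLOW(N) = {f, g, h}. Thus FOLLOW(D) = {f, g, h}.
FOLLOW(S): in S::=N S b, S is followed by b with FIRST {b}; in D::=h g S, the suffix after S is empty, so FOLLOW(S) ⊇ FOLLOW(D) = {f, g, h}. Thus FOLLOW(S) = {$, b, f, g, h}.

{$, b, f, g, h}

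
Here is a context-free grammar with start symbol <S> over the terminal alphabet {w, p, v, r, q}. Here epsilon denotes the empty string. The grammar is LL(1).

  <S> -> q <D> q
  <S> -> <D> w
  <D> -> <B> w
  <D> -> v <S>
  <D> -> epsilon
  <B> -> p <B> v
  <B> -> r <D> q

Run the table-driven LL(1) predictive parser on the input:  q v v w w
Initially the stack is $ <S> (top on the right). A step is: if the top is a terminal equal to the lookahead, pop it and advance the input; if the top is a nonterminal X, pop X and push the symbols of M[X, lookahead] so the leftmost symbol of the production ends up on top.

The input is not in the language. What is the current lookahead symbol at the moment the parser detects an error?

step 1: stack=$ <S>  input=q v v w w $  — expand <S> -> q <D> q
step 2: stack=$ q <D> q  input=q v v w w $  — match q
step 3: stack=$ q <D>  input=v v w w $  — expand <D> -> v <S>
step 4: stack=$ q <S> v  input=v v w w $  — match v
step 5: stack=$ q <S>  input=v w w $  — expand <S> -> <D> w
step 6: stack=$ q w <D>  input=v w w $  — expand <D> -> v <S>
step 7: stack=$ q w <S> v  input=v w w $  — match v
step 8: stack=$ q w <S>  input=w w $  — expand <S> -> <D> w
step 9: stack=$ q w w <D>  input=w w $  — expand <D> -> epsilon
step 10: stack=$ q w w  input=w w $  — match w
step 11: stack=$ q w  input=w $  — match w
step 12: stack=$ q  input=$  — error: top is terminal q but lookahead is $

$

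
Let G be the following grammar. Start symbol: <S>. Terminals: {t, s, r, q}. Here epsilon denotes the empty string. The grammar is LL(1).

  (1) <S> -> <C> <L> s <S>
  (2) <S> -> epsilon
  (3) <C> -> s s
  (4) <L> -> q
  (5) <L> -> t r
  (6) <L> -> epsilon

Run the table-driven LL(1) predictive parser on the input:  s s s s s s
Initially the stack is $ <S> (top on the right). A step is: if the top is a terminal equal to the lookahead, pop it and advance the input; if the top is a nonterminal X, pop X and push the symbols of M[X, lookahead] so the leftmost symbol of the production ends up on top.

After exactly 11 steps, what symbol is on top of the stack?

s

step 1: stack=$ <S>  input=s s s s s s $  — expand <S> -> <C> <L> s <S>
step 2: stack=$ <S> s <L> <C>  input=s s s s s s $  — expand <C> -> s s
step 3: stack=$ <S> s <L> s s  input=s s s s s s $  — match s
step 4: stack=$ <S> s <L> s  input=s s s s s $  — match s
step 5: stack=$ <S> s <L>  input=s s s s $  — expand <L> -> epsilon
step 6: stack=$ <S> s  input=s s s s $  — match s
step 7: stack=$ <S>  input=s s s $  — expand <S> -> <C> <L> s <S>
step 8: stack=$ <S> s <L> <C>  input=s s s $  — expand <C> -> s s
step 9: stack=$ <S> s <L> s s  input=s s s $  — match s
step 10: stack=$ <S> s <L> s  input=s s $  — match s
step 11: stack=$ <S> s <L>  input=s $  — expand <L> -> epsilon
Stack after step 11: $ <S> s (top = s).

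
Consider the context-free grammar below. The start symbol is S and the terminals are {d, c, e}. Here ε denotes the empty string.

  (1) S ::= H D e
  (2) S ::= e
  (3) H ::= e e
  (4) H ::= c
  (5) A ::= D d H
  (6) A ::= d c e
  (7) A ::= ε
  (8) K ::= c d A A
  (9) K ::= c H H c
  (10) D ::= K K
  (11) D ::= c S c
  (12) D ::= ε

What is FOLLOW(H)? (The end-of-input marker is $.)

FIRST(H) = {c, e}
FIRST(K) = {c}
FIRST(S) = {c, e}  (via H D e)
FIRST(D) = {ε, c}  (via K K)
FIRST(A) = {ε, c, d}  (via D d H)
FOLLOW(S) includes $ since S is the start symbol.
FOLLOW(S): in D::=c S c, S is followed by c with FIRST {c}. Thus FOLLOW(S) = {$, c}.
FOLLOW(D): in S::=H D e, D is followed by e with FIRST {e}; in A::=D d H, D is followed by d H with FIRST {d}. Thus FOLLOW(D) = {d, e}.
FOLLOW(K): in D::=K K (occurrence 1), K is followed by K with FIRST {c}; in D::=K K (occurrence 2), the suffix after K is empty, so FOLLOW(K) ⊇ FOLLOW(D) = {d, e}. Thus FOLLOW(K) = {c, d, e}.
FOLLOW(A): in K::=c d A A (occurrence 1), A is followed by A with FIRST {ε, c, d}; in K::=c d A A (occurrence 1), the suffix after A is nullable, so FOLLOW(A) ⊇ FOLLOW(K) = {c, d, e}; in K::=c d A A (occurrence 2), the suffix after A is empty, so FOLLOW(A) ⊇ FOLLOW(K) = {c, d, e}. Thus FOLLOW(A) = {c, d, e}.
FOLLOW(H): in S::=H D e, H is followed by D e with FIRST {c, e}; in A::=D d H, the suffix after H is empty, so FOLLOW(H) ⊇ FOLLOW(A) = {c, d, e}; in K::=c H H c (occurrence 1), H is followed by H c with FIRST {c, e}; in K::=c H H c (occurrence 2), H is followed by c with FIRST {c}. Thus FOLLOW(H) = {c, d, e}.

{c, d, e}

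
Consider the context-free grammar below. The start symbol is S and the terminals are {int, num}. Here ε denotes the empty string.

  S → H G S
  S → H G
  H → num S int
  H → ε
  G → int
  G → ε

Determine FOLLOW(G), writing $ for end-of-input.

FIRST(H) = {ε, num}
FIRST(G) = {ε, int}
FIRST(S) = {ε, int, num}  (via H G S, H G)
FOLLOW(S) includes $ since S is the start symbol.
FOLLOW(S): in S→H G S, the suffix after S is empty (adds nothing new); in H→num S int, S is followed by int with FIRST {int}. Thus FOLLOW(S) = {$, int}.
FOLLOW(H): in S→H G S, H is followed by G S with FIRST {ε, int, num}; in S→H G S, the suffix after H is nullable, so FOLLOW(H) ⊇ FOLLOW(S) = {$, int}; in S→H G, H is followed by G with FIRST {ε, int}; in S→H G, the suffix after H is nullable, so FOLLOW(H) ⊇ FOLLOW(S) = {$, int}. Thus FOLLOW(H) = {$, int, num}.
FOLLOW(G): in S→H G S, G is followed by S with FIRST {ε, int, num}; in S→H G S, the suffix after G is nullable, so FOLLOW(G) ⊇ FOLLOW(S) = {$, int}; in S→H G, the suffix after G is empty, so FOLLOW(G) ⊇ FOLLOW(S) = {$, int}. Thus FOLLOW(G) = {$, int, num}.

{$, int, num}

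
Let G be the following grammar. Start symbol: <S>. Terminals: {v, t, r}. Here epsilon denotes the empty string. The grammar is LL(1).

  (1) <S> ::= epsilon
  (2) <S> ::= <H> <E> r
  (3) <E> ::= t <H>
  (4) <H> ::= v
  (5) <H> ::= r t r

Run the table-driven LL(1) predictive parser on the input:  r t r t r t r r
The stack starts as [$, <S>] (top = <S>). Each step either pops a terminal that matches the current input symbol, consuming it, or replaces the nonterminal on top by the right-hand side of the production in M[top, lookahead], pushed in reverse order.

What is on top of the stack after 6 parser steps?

t

     Stack          Input              Action
  1  $ <S>          r t r t r t r r $  expand <S> ::= <H> <E> r
  2  $ r <E> <H>    r t r t r t r r $  expand <H> ::= r t r
  3  $ r <E> r t r  r t r t r t r r $  match r
  4  $ r <E> r t    t r t r t r r $    match t
  5  $ r <E> r      r t r t r r $      match r
  6  $ r <E>        t r t r r $        expand <E> ::= t <H>
Stack after step 6: $ r <H> t (top = t).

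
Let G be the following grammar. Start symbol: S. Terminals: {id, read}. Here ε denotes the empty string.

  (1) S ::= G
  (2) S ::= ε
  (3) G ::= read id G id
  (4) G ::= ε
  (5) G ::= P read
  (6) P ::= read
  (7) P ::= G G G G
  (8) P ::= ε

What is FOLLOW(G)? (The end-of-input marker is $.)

{$, id, read}

FIRST(S): from S::=G we get {ε, read}; from S::=ε we get {ε}. So FIRST(S) = {ε, read}.
FIRST(G): from G::=read id G id we get {read}; from G::=ε we get {ε}; from G::=P read we get {read}. So FIRST(G) = {ε, read}.
FIRST(P): from P::=read we get {read}; from P::=G G G G we get {ε, read}; from P::=ε we get {ε}. So FIRST(P) = {ε, read}.
FOLLOW(S) includes $ since S is the start symbol.
FOLLOW(S): S appears on no right-hand side. Thus FOLLOW(S) = {$}.
FOLLOW(P): in G::=P read, P is followed by read with FIRST {read}. Thus FOLLOW(P) = {read}.
FOLLOW(G): in S::=G, the suffix after G is empty, so FOLLOW(G) ⊇ FOLLOW(S) = {$}; in G::=read id G id, G is followed by id with FIRST {id}; in P::=G G G G (occurrence 1), G is followed by G G G with FIRST {ε, read}; in P::=G G G G (occurrence 1), the suffix after G is nullable, so FOLLOW(G) ⊇ FOLLOW(P) = {read}; in P::=G G G G (occurrence 2), G is followed by G G with FIRST {ε, read}; in P::=G G G G (occurrence 2), the suffix after G is nullable, so FOLLOW(G) ⊇ FOLLOW(P) = {read}; in P::=G G G G (occurrence 3), G is followed by G with FIRST {ε, read}; in P::=G G G G (occurrence 3), the suffix after G is nullable, so FOLLOW(G) ⊇ FOLLOW(P) = {read}; in P::=G G G G (occurrence 4), the suffix after G is empty, so FOLLOW(G) ⊇ FOLLOW(P) = {read}. Thus FOLLOW(G) = {$, id, read}.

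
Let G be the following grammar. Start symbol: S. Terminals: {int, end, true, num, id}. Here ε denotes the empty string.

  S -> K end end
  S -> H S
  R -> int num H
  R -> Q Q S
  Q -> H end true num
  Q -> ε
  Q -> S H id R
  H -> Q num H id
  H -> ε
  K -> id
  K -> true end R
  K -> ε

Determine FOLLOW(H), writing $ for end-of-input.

{end, id, num, true}

FIRST(K): from K->id we get {id}; from K->true end R we get {true}; from K->ε we get {ε}. So FIRST(K) = {ε, id, true}.
FIRST(S): from S->K end end we get {end, id, true}; from S->H S we get {end, id, num, true}. So FIRST(S) = {end, id, num, true}.
FIRST(R): from R->int num H we get {int}; from R->Q Q S we get {end, id, num, true}. So FIRST(R) = {end, id, int, num, true}.
FIRST(Q): from Q->H end true num we get {end, id, num, true}; from Q->ε we get {ε}; from Q->S H id R we get {end, id, num, true}. So FIRST(Q) = {ε, end, id, num, true}.
FIRST(H): from H->Q num H id we get {end, id, num, true}; from H->ε we get {ε}. So FIRST(H) = {ε, end, id, num, true}.
FOLLOW(S) includes $ since S is the start symbol.
FOLLOW(Q): in R->Q Q S (occurrence 1), Q is followed by Q S with FIRST {end, id, num, true}; in R->Q Q S (occurrence 2), Q is followed by S with FIRST {end, id, num, true}; in H->Q num H id, Q is followed by num H id with FIRST {num}. Thus FOLLOW(Q) = {end, id, num, true}.
FOLLOW(K): in S->K end end, K is followed by end end with FIRST {end}. Thus FOLLOW(K) = {end}.
FOLLOW(R): in Q->S H id R, the suffix after R is empty, so FOLLOW(R) ⊇ FOLLOW(Q) = {end, id, num, true}; in K->true end R, the suffix after R is empty, so FOLLOW(R) ⊇ FOLLOW(K) = {end}. Thus FOLLOW(R) = {end, id, num, true}.
FOLLOW(S): in S->H S, the suffix after S is empty (adds nothing new); in R->Q Q S, the suffix after S is empty, so FOLLOW(S) ⊇ FOLLOW(R) = {end, id, num, true}; in Q->S H id R, S is followed by H id R with FIRST {end, id, num, true}. Thus FOLLOW(S) = {$, end, id, num, true}.
FOLLOW(H): in S->H S, H is followed by S with FIRST {end, id, num, true}; in R->int num H, the suffix after H is empty, so FOLLOW(H) ⊇ FOLLOW(R) = {end, id, num, true}; in Q->H end true num, H is followed by end true num with FIRST {end}; in Q->S H id R, H is followed by id R with FIRST {id}; in H->Q num H id, H is followed by id with FIRST {id}. Thus FOLLOW(H) = {end, id, num, true}.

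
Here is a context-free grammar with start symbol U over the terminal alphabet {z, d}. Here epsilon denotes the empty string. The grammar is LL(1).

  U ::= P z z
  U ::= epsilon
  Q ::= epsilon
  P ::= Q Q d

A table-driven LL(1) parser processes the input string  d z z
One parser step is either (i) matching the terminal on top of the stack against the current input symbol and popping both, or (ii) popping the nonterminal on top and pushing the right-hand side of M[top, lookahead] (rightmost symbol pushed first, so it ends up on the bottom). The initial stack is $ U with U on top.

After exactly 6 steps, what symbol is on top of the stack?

z

     Stack        Input    Action
  1  $ U          d z z $  expand U ::= P z z
  2  $ z z P      d z z $  expand P ::= Q Q d
  3  $ z z d Q Q  d z z $  expand Q ::= epsilon
  4  $ z z d Q    d z z $  expand Q ::= epsilon
  5  $ z z d      d z z $  match d
  6  $ z z        z z $    match z
Stack after step 6: $ z (top = z).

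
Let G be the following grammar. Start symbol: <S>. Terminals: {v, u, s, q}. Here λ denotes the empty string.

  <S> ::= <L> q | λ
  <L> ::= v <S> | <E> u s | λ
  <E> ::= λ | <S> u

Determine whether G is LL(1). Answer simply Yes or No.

No

FIRST(<S>) = {λ, q, u, v}
FIRST(<L>) = {λ, q, u, v}
FIRST(<E>) = {λ, q, u, v}
FOLLOW(<S>) = {$, q, u}
FOLLOW(<L>) = {q}
FOLLOW(<E>) = {u}
Cell M[<E>, u] receives both <E> ::= λ and <E> ::= <S> u — the grammar is not LL(1).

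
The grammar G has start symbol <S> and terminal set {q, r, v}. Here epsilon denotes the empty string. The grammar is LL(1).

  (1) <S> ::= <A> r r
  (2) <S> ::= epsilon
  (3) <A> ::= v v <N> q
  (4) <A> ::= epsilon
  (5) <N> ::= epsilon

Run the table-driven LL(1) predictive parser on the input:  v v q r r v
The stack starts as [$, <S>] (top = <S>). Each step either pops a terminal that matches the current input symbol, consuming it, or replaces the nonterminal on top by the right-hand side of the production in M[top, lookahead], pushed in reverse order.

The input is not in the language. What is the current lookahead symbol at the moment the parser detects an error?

step 1: stack=$ <S>  input=v v q r r v $  — expand <S> ::= <A> r r
step 2: stack=$ r r <A>  input=v v q r r v $  — expand <A> ::= v v <N> q
step 3: stack=$ r r q <N> v v  input=v v q r r v $  — match v
step 4: stack=$ r r q <N> v  input=v q r r v $  — match v
step 5: stack=$ r r q <N>  input=q r r v $  — expand <N> ::= epsilon
step 6: stack=$ r r q  input=q r r v $  — match q
step 7: stack=$ r r  input=r r v $  — match r
step 8: stack=$ r  input=r v $  — match r
step 9: stack=$  input=v $  — error: stack empty but input remains

v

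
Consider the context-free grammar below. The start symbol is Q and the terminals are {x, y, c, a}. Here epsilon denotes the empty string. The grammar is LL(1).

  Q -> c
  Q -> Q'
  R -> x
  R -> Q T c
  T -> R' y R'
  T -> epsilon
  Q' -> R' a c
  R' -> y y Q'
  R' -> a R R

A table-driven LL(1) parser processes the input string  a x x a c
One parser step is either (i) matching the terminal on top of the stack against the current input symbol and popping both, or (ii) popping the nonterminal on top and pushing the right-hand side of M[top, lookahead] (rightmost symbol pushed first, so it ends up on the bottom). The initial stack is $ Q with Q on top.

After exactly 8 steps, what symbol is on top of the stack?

step 1: stack=$ Q  input=a x x a c $  — expand Q -> Q'
step 2: stack=$ Q'  input=a x x a c $  — expand Q' -> R' a c
step 3: stack=$ c a R'  input=a x x a c $  — expand R' -> a R R
step 4: stack=$ c a R R a  input=a x x a c $  — match a
step 5: stack=$ c a R R  input=x x a c $  — expand R -> x
step 6: stack=$ c a R x  input=x x a c $  — match x
step 7: stack=$ c a R  input=x a c $  — expand R -> x
step 8: stack=$ c a x  input=x a c $  — match x
Stack after step 8: $ c a (top = a).

a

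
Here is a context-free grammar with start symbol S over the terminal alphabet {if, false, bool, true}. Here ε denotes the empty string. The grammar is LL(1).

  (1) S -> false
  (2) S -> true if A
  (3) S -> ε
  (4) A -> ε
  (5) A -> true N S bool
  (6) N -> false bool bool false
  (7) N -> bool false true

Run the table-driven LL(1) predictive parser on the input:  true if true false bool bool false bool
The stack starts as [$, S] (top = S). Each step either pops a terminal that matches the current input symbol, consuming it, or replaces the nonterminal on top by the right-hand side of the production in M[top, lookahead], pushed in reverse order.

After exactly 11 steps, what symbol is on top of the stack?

      Stack                           Input                                      Action
   1  $ S                             true if true false bool bool false bool $  expand S -> true if A
   2  $ A if true                     true if true false bool bool false bool $  match true
   3  $ A if                          if true false bool bool false bool $       match if
   4  $ A                             true false bool bool false bool $          expand A -> true N S bool
   5  $ bool S N true                 true false bool bool false bool $          match true
   6  $ bool S N                      false bool bool false bool $               expand N -> false bool bool false
   7  $ bool S false bool bool false  false bool bool false bool $               match false
   8  $ bool S false bool bool        bool bool false bool $                     match bool
   9  $ bool S false bool             bool false bool $                          match bool
  10  $ bool S false                  false bool $                               match false
  11  $ bool S                        bool $                                     expand S -> ε
Stack after step 11: $ bool (top = bool).

bool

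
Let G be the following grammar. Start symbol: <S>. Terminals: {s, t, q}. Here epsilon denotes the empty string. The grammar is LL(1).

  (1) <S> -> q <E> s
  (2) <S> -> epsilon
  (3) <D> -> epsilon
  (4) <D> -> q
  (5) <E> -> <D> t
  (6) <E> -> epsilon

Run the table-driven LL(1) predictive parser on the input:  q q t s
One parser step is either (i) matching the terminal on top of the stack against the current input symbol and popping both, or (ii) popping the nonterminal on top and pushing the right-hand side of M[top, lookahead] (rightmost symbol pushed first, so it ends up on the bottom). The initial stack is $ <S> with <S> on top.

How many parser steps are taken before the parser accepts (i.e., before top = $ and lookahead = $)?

step 1: stack=$ <S>  input=q q t s $  — expand <S> -> q <E> s
step 2: stack=$ s <E> q  input=q q t s $  — match q
step 3: stack=$ s <E>  input=q t s $  — expand <E> -> <D> t
step 4: stack=$ s t <D>  input=q t s $  — expand <D> -> q
step 5: stack=$ s t q  input=q t s $  — match q
step 6: stack=$ s t  input=t s $  — match t
step 7: stack=$ s  input=s $  — match s
Accept reached after 7 steps.

7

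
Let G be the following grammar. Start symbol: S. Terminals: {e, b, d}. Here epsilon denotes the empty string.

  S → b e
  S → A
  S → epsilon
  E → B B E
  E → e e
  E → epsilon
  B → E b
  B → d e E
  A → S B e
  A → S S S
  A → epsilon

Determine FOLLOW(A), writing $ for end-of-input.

FIRST(S) = {epsilon, b, d, e}  (via A)
FIRST(E) = {epsilon, b, d, e}  (via B B E)
FIRST(B) = {b, d, e}  (via E b)
FIRST(A) = {epsilon, b, d, e}  (via S B e, S S S)
FOLLOW(S) includes $ since S is the start symbol.
FOLLOW(S): in A→S B e, S is followed by B e with FIRST {b, d, e}; in A→S S S (occurrence 1), S is followed by S S with FIRST {epsilon, b, d, e}; in A→S S S (occurrence 1), the suffix after S is nullable, so FOLLOW(S) ⊇ FOLLOW(A) = {$, b, d, e}; in A→S S S (occurrence 2), S is followed by S with FIRST {epsilon, b, d, e}; in A→S S S (occurrence 2), the suffix after S is nullable, so FOLLOW(S) ⊇ FOLLOW(A) = {$, b, d, e}; in A→S S S (occurrence 3), the suffix after S is empty, so FOLLOW(S) ⊇ FOLLOW(A) = {$, b, d, e}. Thus FOLLOW(S) = {$, b, d, e}.
FOLLOW(A): in S→A, the suffix after A is empty, so FOLLOW(A) ⊇ FOLLOW(S) = {$, b, d, e}. Thus FOLLOW(A) = {$, b, d, e}.
FOLLOW(E): in E→B B E, the suffix after E is empty (adds nothing new); in B→E b, E is followed by b with FIRST {b}; in B→d e E, the suffix after E is empty, so FOLLOW(E) ⊇ FOLLOW(B) = {b, d, e}. Thus FOLLOW(E) = {b, d, e}.
FOLLOW(B): in E→B B E (occurrence 1), B is followed by B E with FIRST {b, d, e}; in E→B B E (occurrence 2), B is followed by E with FIRST {epsilon, b, d, e}; in E→B B E (occurrence 2), the suffix after B is nullable, so FOLLOW(B) ⊇ FOLLOW(E) = {b, d, e}; in A→S B e, B is followed by e with FIRST {e}. Thus FOLLOW(B) = {b, d, e}.

{$, b, d, e}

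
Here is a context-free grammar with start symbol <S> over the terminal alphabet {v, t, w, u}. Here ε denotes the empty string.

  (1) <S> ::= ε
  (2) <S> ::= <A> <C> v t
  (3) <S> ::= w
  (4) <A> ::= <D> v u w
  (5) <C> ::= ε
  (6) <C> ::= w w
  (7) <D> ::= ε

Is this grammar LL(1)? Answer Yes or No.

FIRST(<S>) = {ε, v, w}
FIRST(<A>) = {v}
FIRST(<C>) = {ε, w}
FIRST(<D>) = {ε}
FOLLOW(<S>) = {$}
FOLLOW(<A>) = {v, w}
FOLLOW(<C>) = {v}
FOLLOW(<D>) = {v}
Each cell of M receives at most one production.

Yes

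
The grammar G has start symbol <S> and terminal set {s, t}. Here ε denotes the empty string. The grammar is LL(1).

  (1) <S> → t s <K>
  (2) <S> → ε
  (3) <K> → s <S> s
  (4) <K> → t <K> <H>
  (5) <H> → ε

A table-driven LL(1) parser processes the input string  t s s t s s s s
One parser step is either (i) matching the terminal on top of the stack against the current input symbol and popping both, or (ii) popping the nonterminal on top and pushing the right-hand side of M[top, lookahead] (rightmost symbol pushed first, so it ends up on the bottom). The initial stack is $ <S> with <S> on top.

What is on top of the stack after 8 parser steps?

<K>

step 1: stack=$ <S>  input=t s s t s s s s $  — expand <S> → t s <K>
step 2: stack=$ <K> s t  input=t s s t s s s s $  — match t
step 3: stack=$ <K> s  input=s s t s s s s $  — match s
step 4: stack=$ <K>  input=s t s s s s $  — expand <K> → s <S> s
step 5: stack=$ s <S> s  input=s t s s s s $  — match s
step 6: stack=$ s <S>  input=t s s s s $  — expand <S> → t s <K>
step 7: stack=$ s <K> s t  input=t s s s s $  — match t
step 8: stack=$ s <K> s  input=s s s s $  — match s
Stack after step 8: $ s <K> (top = <K>).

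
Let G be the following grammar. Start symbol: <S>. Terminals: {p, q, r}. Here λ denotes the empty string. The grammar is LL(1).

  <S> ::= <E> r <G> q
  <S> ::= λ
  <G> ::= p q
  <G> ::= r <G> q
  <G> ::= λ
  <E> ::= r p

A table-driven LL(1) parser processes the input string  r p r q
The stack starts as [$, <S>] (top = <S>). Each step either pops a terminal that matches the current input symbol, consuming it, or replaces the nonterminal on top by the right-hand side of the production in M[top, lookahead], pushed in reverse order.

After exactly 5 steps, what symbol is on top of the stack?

     Stack          Input      Action
  1  $ <S>          r p r q $  expand <S> ::= <E> r <G> q
  2  $ q <G> r <E>  r p r q $  expand <E> ::= r p
  3  $ q <G> r p r  r p r q $  match r
  4  $ q <G> r p    p r q $    match p
  5  $ q <G> r      r q $      match r
Stack after step 5: $ q <G> (top = <G>).

<G>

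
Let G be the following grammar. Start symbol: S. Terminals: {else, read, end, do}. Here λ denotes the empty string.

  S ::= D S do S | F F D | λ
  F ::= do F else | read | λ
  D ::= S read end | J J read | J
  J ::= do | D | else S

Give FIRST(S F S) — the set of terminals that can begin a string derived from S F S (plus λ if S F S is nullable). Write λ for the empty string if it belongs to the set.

{λ, do, else, read}

FIRST(F) = {λ, do, read}
FIRST(S) = {λ, do, else, read}  (via D S do S, F F D)
FIRST(D) = {do, else, read}  (via S read end, J J read, J)
FIRST(J) = {do, else, read}  (via D)
FIRST(S F S): take FIRST of each symbol in turn, carrying on past any symbol whose FIRST contains λ; result {λ, do, else, read}.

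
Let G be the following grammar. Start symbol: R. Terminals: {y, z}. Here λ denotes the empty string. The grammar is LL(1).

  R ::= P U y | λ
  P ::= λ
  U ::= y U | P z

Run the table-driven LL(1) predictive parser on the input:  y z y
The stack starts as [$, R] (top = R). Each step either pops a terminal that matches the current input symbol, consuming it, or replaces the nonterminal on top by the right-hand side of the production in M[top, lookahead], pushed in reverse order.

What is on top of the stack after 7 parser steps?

     Stack    Input    Action
  1  $ R      y z y $  expand R ::= P U y
  2  $ y U P  y z y $  expand P ::= λ
  3  $ y U    y z y $  expand U ::= y U
  4  $ y U y  y z y $  match y
  5  $ y U    z y $    expand U ::= P z
  6  $ y z P  z y $    expand P ::= λ
  7  $ y z    z y $    match z
Stack after step 7: $ y (top = y).

y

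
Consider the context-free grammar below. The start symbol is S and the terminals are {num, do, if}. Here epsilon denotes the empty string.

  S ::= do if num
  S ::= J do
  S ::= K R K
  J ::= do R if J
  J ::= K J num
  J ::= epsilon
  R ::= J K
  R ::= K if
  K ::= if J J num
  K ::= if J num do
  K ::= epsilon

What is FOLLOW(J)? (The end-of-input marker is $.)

FIRST(K) = {epsilon, if}
FIRST(J) = {epsilon, do, if, num}  (via K J num)
FIRST(R) = {epsilon, do, if, num}  (via J K, K if)
FIRST(S) = {epsilon, do, if, num}  (via J do, K R K)
FOLLOW(S) includes $ since S is the start symbol.
FOLLOW(S): S appears on no right-hand side. Thus FOLLOW(S) = {$}.
FOLLOW(R): in S::=K R K, R is followed by K with FIRST {epsilon, if}; in S::=K R K, the suffix after R is nullable, so FOLLOW(R) ⊇ FOLLOW(S) = {$}; in J::=do R if J, R is followed by if J with FIRST {if}. Thus FOLLOW(R) = {$, if}.
FOLLOW(J): in S::=J do, J is followed by do with FIRST {do}; in J::=do R if J, the suffix after J is empty (adds nothing new); in J::=K J num, J is followed by num with FIRST {num}; in R::=J K, J is followed by K with FIRST {epsilon, if}; in R::=J K, the suffix after J is nullable, so FOLLOW(J) ⊇ FOLLOW(R) = {$, if}; in K::=if J J num (occurrence 1), J is followed by J num with FIRST {do, if, num}; in K::=if J J num (occurrence 2), J is followed by num with FIRST {num}; in K::=if J num do, J is followed by num do with FIRST {num}. Thus FOLLOW(J) = {$, do, if, num}.
FOLLOW(K): in S::=K R K (occurrence 1), K is followed by R K with FIRST {epsilon, do, if, num}; in S::=K R K (occurrence 1), the suffix after K is nullable, so FOLLOW(K) ⊇ FOLLOW(S) = {$}; in S::=K R K (occurrence 2), the suffix after K is empty, so FOLLOW(K) ⊇ FOLLOW(S) = {$}; in J::=K J num, K is followed by J num with FIRST {do, if, num}; in R::=J K, the suffix after K is empty, so FOLLOW(K) ⊇ FOLLOW(R) = {$, if}; in R::=K if, K is followed by if with FIRST {if}. Thus FOLLOW(K) = {$, do, if, num}.

{$, do, if, num}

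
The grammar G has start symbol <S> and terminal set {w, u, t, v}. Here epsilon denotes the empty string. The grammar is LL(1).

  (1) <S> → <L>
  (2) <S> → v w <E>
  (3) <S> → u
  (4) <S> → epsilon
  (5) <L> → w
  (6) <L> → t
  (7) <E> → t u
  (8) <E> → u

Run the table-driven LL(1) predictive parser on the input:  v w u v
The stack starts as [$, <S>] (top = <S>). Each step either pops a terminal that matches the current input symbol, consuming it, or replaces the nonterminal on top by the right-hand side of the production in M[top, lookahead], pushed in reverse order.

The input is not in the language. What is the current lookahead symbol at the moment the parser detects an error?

step 1: stack=$ <S>  input=v w u v $  — expand <S> → v w <E>
step 2: stack=$ <E> w v  input=v w u v $  — match v
step 3: stack=$ <E> w  input=w u v $  — match w
step 4: stack=$ <E>  input=u v $  — expand <E> → u
step 5: stack=$ u  input=u v $  — match u
step 6: stack=$  input=v $  — error: stack empty but input remains

v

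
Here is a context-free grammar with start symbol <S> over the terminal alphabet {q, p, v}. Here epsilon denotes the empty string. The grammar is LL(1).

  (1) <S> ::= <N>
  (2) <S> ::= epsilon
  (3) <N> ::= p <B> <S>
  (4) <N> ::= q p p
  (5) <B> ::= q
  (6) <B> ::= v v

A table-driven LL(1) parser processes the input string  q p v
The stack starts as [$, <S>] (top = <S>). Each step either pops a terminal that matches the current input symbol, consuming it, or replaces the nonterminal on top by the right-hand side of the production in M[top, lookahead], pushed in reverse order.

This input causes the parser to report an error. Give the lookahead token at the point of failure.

v

     Stack    Input    Action
  1  $ <S>    q p v $  expand <S> ::= <N>
  2  $ <N>    q p v $  expand <N> ::= q p p
  3  $ p p q  q p v $  match q
  4  $ p p    p v $    match p
  5  $ p      v $      error: top is terminal p but lookahead is v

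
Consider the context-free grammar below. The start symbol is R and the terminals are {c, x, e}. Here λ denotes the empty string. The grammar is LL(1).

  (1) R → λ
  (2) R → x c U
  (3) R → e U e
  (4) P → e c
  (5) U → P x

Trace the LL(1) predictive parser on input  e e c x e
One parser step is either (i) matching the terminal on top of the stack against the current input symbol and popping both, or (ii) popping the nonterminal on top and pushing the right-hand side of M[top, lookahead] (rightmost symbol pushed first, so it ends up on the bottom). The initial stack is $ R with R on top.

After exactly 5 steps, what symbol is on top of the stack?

c

step 1: stack=$ R  input=e e c x e $  — expand R → e U e
step 2: stack=$ e U e  input=e e c x e $  — match e
step 3: stack=$ e U  input=e c x e $  — expand U → P x
step 4: stack=$ e x P  input=e c x e $  — expand P → e c
step 5: stack=$ e x c e  input=e c x e $  — match e
Stack after step 5: $ e x c (top = c).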